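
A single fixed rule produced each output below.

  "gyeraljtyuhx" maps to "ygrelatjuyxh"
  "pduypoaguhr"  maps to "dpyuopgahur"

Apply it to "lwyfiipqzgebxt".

The transformation: swap each adjacent pair of characters (1↔2, 3↔4, ...).
Doing the same to "lwyfiipqzgebxt": "wlfyiiqpgzbetx".

wlfyiiqpgzbetx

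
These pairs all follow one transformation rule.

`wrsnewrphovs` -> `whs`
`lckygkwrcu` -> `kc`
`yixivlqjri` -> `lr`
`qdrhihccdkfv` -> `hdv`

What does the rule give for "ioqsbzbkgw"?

zg

Rule — delete the first 3 characters, then keep one character in every 3, starting at position 3 (positions 3rd, 6th, 9th, ...).
Applying both steps to "ioqsbzbkgw": "sbzbkgw", then "zg".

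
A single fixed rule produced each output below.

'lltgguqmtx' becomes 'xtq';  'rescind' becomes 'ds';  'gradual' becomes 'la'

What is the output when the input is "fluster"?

In each case the input is transformed by: take characters alternately from the front and the back (1st, last, 2nd, 2nd-last, ...), then keep one character in every 3, starting at position 2 (positions 2nd, 5th, 8th, ...).
On "fluster": the first step gives "frleuts", and the second then gives "ru".

ru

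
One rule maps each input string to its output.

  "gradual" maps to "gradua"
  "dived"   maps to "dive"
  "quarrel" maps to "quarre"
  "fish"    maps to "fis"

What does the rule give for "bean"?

Looking at the pairs, the operation is to delete the last character.
"bean" → "bea".

bea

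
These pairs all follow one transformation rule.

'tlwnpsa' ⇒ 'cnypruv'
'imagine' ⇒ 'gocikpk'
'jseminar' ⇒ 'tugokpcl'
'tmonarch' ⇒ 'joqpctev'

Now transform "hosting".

Each output is the input with this applied: shift every letter 2 places forward in the alphabet (wrapping around), then swap the first and last characters.
Working it through for "hosting": intermediate "jquvkpi", final "iquvkpj".
(Check on "jseminar": → "lugokpct" → "tugokpcl" ✓)

iquvkpj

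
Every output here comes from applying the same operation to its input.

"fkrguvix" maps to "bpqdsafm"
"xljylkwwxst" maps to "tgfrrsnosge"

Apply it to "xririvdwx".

Each output is the input with this applied: shift every letter 5 places backward in the alphabet (wrapping around), then move the first 3 characters to the end (rotate left by 3).
Working it through for "xririvdwx": intermediate "smdmdqyrs", final "mdqyrssmd".
(Check on "xljylkwwxst": → "sgetgfrrsno" → "tgfrrsnosge" ✓)

mdqyrssmd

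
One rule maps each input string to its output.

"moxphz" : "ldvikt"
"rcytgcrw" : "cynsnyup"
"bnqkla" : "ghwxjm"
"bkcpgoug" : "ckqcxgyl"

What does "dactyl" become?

Rule — shift every letter 4 places backward in the alphabet (wrapping around), then swap the front and back halves of the string.
On "dactyl": the first step gives "zwypuh", and the second then gives "puhzwy".

puhzwy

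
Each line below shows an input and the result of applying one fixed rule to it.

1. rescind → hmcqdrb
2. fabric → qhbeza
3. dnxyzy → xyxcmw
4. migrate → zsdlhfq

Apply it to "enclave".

The transformation: move the last 3 characters to the front (rotate right by 3), then shift every letter 1 place backward in the alphabet (wrapping around).
On "enclave": the first step gives "aveencl", and the second then gives "zuddmbk".

zuddmbk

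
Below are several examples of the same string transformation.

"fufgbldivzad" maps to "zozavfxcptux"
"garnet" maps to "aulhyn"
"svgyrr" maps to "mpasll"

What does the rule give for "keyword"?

eysqilx

Each output is the input with this applied: shift every letter 6 places backward in the alphabet (wrapping around).
Doing the same to "keyword": "eysqilx".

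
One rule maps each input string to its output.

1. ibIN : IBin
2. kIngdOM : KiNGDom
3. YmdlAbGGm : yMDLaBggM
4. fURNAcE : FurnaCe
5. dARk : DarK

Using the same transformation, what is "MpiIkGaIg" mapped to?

mPIiKgAiG

Rule — flip the case of every letter.
Doing the same to "MpiIkGaIg": "mPIiKgAiG".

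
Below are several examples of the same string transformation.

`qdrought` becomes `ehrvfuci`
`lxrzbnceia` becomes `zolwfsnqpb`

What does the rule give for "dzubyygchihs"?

What's happening: shift every letter 12 places backward in the alphabet (wrapping around), then take characters alternately from the front and the back (1st, last, 2nd, 2nd-last, ...).
On "dzubyygchihs": the first step gives "rnipmmuqvwvg", and the second then gives "rgnviwpvmqmu".

rgnviwpvmqmu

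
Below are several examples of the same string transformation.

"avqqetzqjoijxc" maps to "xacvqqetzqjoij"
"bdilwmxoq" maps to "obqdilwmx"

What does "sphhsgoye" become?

ysephhsgo

The rule is to swap the first and last characters, then move the last 2 characters to the front (rotate right by 2).
For "sphhsgoye", step one produces "ephhsgoys"; step two turns that into "ysephhsgo".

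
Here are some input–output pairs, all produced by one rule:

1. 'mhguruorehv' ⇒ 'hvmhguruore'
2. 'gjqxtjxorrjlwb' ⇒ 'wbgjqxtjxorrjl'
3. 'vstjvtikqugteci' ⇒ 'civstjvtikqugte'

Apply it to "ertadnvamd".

mdertadnva

Each output is the input with this applied: move the last 2 characters to the front (rotate right by 2).
So "ertadnvamd" becomes "mdertadnva".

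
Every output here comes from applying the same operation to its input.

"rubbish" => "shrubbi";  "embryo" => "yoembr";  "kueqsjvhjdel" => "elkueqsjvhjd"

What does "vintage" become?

Each output is the input with this applied: move the last 2 characters to the front (rotate right by 2).
Applying that to "vintage" gives "gevinta".

gevinta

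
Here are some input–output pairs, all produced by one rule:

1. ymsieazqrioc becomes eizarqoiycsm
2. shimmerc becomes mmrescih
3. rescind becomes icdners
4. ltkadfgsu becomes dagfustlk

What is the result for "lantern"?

etnraln

Looking at the pairs, the operation is to move the first 3 characters to the end (rotate left by 3), then swap each adjacent pair of characters (1↔2, 3↔4, ...).
For "lantern" the result is "etnraln".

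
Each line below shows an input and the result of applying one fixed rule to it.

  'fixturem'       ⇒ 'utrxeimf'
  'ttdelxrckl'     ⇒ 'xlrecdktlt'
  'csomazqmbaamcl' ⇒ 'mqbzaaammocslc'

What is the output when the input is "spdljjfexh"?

jjfledxphs

In each case the input is transformed by: swap the front and back halves of the string, then take characters alternately from the front and the back (1st, last, 2nd, 2nd-last, ...).
On "spdljjfexh": the first step gives "jfexhspdlj", and the second then gives "jjfledxphs".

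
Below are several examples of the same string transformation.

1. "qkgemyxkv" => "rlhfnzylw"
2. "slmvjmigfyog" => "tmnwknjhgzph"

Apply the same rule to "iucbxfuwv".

Rule — shift every letter 1 place forward in the alphabet (wrapping around).
Doing the same to "iucbxfuwv": "jvdcygvxw".

jvdcygvxw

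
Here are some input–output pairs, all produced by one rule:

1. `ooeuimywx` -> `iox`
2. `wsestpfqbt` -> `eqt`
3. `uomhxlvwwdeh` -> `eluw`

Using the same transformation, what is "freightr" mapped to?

fit

Rule — sort the characters into alphabetical order, then keep one character in every 3, starting at position 2 (positions 2nd, 5th, 8th, ...).
"freightr" → "fit".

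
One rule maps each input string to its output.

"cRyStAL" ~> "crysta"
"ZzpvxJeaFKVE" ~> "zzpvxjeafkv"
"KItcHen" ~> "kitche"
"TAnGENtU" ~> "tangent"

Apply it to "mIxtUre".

mixtur

What's happening: delete the last character, then convert every letter to lowercase.
For "mIxtUre", step one produces "mIxtUr"; step two turns that into "mixtur".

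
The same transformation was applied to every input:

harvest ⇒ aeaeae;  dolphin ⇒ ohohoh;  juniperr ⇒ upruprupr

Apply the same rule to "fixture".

Each output is the input with this applied: keep one character in every 3, starting at position 2 (positions 2nd, 5th, 8th, ...), then write the whole string 3 times in a row.
Working it through for "fixture": intermediate "iu", final "iuiuiu".

iuiuiu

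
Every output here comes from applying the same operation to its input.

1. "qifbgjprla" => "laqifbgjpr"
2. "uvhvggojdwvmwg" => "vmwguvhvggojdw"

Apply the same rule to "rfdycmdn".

nrfdycmd

The transformation: move the first 3 characters to the end (rotate left by 3), then swap the front and back halves of the string.
For "rfdycmdn", step one produces "ycmdnrfd"; step two turns that into "nrfdycmd".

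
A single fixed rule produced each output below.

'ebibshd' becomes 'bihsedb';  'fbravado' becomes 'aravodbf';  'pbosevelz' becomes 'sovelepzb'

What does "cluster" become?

suetcrl

In each case the input is transformed by: move the first 2 characters to the end (rotate left by 2), then swap each adjacent pair of characters (1↔2, 3↔4, ...).
Starting from "cluster": after the first operation, "ustercl"; after the second, "suetcrl".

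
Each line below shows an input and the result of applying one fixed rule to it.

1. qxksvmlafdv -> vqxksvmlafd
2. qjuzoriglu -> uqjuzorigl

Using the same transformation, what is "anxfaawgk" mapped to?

kanxfaawg

In each case the input is transformed by: move the last character to the front.
So "anxfaawgk" becomes "kanxfaawg".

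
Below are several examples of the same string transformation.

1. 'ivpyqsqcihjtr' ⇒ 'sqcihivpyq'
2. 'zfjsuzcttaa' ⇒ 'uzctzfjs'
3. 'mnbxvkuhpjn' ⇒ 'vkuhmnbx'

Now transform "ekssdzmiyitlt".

zmiyiekssd

The rule is to delete the last 3 characters, then swap the front and back halves of the string.
Starting from "ekssdzmiyitlt": after the first operation, "ekssdzmiyi"; after the second, "zmiyiekssd".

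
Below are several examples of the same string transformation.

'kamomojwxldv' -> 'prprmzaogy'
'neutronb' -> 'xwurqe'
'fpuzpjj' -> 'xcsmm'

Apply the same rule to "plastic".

Rule — shift every letter 3 places forward in the alphabet (wrapping around), then delete the first 2 characters.
"plastic" → "sodvwlf" → "dvwlf".

dvwlf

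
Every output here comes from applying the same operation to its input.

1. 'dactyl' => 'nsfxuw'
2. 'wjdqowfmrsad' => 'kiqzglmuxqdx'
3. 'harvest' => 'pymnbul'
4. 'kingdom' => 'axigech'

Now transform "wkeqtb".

knvqey

Looking at the pairs, the operation is to move the first 3 characters to the end (rotate left by 3), then shift every letter 6 places backward in the alphabet (wrapping around).
"wkeqtb" → "qtbwke" → "knvqey".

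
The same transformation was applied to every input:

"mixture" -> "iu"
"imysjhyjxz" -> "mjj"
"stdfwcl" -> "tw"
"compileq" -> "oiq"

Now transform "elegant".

The rule is to keep one character in every 3, starting at position 2 (positions 2nd, 5th, 8th, ...).
Doing the same to "elegant": "la".

la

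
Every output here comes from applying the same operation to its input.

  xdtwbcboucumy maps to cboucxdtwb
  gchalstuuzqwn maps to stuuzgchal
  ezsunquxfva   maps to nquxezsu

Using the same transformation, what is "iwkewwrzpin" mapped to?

wwrziwke

Looking at the pairs, the operation is to delete the last 3 characters, then swap the front and back halves of the string.
Doing the same to "iwkewwrzpin": "wwrziwke".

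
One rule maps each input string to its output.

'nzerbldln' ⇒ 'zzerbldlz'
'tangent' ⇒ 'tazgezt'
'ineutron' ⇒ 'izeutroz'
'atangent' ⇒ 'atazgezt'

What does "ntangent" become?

What's happening: replace every "n" with "z".
"ntangent" → "ztazgezt".

ztazgezt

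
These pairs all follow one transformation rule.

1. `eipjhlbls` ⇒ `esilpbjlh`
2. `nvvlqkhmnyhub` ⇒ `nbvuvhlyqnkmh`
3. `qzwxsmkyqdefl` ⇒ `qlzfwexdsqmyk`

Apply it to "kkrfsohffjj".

kjkjrfffsho

The pattern: take characters alternately from the front and the back (1st, last, 2nd, 2nd-last, ...).
"kkrfsohffjj" → "kjkjrfffsho".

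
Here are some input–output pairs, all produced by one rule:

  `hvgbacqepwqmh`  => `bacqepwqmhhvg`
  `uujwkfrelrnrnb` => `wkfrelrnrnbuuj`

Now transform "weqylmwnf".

ylmwnfweq

Each output is the input with this applied: move the first 3 characters to the end (rotate left by 3).
Applying that to "weqylmwnf" gives "ylmwnfweq".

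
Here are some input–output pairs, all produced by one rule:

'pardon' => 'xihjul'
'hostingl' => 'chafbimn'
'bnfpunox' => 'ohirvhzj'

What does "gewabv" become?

Looking at the pairs, the operation is to shift every letter 6 places backward in the alphabet (wrapping around), then swap the front and back halves of the string.
Starting from "gewabv": after the first operation, "ayquvp"; after the second, "uvpayq".

uvpayq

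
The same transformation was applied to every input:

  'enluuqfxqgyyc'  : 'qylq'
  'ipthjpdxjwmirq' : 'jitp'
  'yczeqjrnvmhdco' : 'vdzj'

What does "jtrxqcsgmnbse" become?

msrc

The pattern: keep one character in every 3, starting at position 3 (positions 3rd, 6th, 9th, ...), then swap the front and back halves of the string.
For "jtrxqcsgmnbse" the result is "msrc".
(Check on "ipthjpdxjwmirq": → "tpji" → "jitp" ✓)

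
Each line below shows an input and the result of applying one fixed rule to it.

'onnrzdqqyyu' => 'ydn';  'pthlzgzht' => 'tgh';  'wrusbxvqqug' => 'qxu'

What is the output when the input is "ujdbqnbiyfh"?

Rule — keep one character in every 3, starting at position 3 (positions 3rd, 6th, 9th, ...), then reverse the string.
Working it through for "ujdbqnbiyfh": intermediate "dny", final "ynd".

ynd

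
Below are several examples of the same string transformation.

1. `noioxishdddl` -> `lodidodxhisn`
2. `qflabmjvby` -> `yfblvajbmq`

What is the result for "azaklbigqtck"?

Each output is the input with this applied: take characters alternately from the front and the back (1st, last, 2nd, 2nd-last, ...), then move the first character to the end.
So "azaklbigqtck" becomes "kzcatkqlgbia".

kzcatkqlgbia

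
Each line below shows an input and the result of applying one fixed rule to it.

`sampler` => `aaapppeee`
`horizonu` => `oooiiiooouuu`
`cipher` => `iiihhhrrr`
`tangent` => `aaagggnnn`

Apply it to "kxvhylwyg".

In each case the input is transformed by: keep every other character starting from the second (positions 2nd, 4th, 6th, ...), then repeat every character 3 times.
Applying both steps to "kxvhylwyg": "xhly", then "xxxhhhlllyyy".

xxxhhhlllyyy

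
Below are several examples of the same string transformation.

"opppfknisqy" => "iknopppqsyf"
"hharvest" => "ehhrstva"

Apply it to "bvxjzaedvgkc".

bcdegjkvvxza

The transformation: sort the characters into alphabetical order, then move the first character to the end.
Applying both steps to "bvxjzaedvgkc": "abcdegjkvvxz", then "bcdegjkvvxza".
(Check on "hharvest": → "aehhrstv" → "ehhrstva" ✓)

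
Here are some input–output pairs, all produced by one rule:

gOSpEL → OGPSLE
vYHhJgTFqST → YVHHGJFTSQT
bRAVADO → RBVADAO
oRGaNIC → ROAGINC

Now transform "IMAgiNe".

Rule — swap each adjacent pair of characters (1↔2, 3↔4, ...), then convert every letter to uppercase.
Applying both steps to "IMAgiNe": "MIgANie", then "MIGANIE".

MIGANIE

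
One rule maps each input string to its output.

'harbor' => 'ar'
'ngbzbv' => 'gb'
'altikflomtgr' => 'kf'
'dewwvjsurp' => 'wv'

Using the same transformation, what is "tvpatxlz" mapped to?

pa

The rule is to swap the front and back halves of the string, then keep only the last 2 characters.
"tvpatxlz" → "txlztvpa" → "pa".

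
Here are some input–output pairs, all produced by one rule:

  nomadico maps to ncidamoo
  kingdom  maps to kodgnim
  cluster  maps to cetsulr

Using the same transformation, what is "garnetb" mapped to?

gtenrab

Rule — swap the first and last characters, then reverse the string.
"garnetb" → "barnetg" → "gtenrab".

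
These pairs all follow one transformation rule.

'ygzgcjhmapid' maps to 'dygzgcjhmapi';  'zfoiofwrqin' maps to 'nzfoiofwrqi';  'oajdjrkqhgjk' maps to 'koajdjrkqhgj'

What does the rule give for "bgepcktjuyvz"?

The pattern: move the last character to the front.
"bgepcktjuyvz" → "zbgepcktjuyv".

zbgepcktjuyv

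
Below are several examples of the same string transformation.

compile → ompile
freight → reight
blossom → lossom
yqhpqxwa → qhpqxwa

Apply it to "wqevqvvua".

qevqvvua

The rule is to delete the first character.
"wqevqvvua" → "qevqvvua".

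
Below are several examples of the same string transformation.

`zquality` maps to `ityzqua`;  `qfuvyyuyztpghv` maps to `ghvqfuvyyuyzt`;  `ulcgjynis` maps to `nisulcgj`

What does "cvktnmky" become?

The rule is to move the last 3 characters to the front (rotate right by 3), then delete the last character.
On "cvktnmky": the first step gives "mkycvktn", and the second then gives "mkycvkt".

mkycvkt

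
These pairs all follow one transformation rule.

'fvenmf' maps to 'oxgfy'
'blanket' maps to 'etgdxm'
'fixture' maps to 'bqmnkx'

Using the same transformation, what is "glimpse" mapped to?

ebfilx

Each output is the input with this applied: delete the first character, then shift every letter 7 places backward in the alphabet (wrapping around).
Applying both steps to "glimpse": "limpse", then "ebfilx".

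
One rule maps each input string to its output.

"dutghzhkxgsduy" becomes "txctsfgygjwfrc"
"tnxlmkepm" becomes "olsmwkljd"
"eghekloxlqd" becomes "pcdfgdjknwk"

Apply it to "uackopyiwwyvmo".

lntzbjnoxhvvxu

Each output is the input with this applied: move the last 2 characters to the front (rotate right by 2), then shift every letter 1 place backward in the alphabet (wrapping around).
Working it through for "uackopyiwwyvmo": intermediate "mouackopyiwwyv", final "lntzbjnoxhvvxu".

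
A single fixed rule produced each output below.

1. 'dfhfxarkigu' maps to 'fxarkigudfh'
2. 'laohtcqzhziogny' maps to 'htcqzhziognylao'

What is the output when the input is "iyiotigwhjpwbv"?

otigwhjpwbviyi

The rule is to move the first 3 characters to the end (rotate left by 3).
On "iyiotigwhjpwbv" that produces "otigwhjpwbviyi".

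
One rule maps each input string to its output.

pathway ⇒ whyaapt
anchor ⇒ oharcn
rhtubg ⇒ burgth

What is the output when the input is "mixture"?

The rule is to move the first 3 characters to the end (rotate left by 3), then swap each adjacent pair of characters (1↔2, 3↔4, ...).
On "mixture": the first step gives "turemix", and the second then gives "uterimx".

uterimx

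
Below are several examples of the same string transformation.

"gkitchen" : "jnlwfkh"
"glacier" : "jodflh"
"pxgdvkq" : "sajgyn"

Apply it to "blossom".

The transformation: shift every letter 3 places forward in the alphabet (wrapping around), then delete the last character.
On "blossom": the first step gives "eorvvrp", and the second then gives "eorvvr".

eorvvr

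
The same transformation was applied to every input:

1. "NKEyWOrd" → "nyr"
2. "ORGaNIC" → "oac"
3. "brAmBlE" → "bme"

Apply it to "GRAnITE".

The transformation: keep one character in every 3, starting at position 1 (positions 1st, 4th, 7th, ...), then convert every letter to lowercase.
For "GRAnITE", step one produces "GnE"; step two turns that into "gne".

gne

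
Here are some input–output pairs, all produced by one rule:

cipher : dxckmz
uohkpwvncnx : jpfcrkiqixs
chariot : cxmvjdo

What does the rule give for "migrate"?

dhmbovz

The pattern: swap each adjacent pair of characters (1↔2, 3↔4, ...), then shift every letter 5 places backward in the alphabet (wrapping around).
Applying both steps to "migrate": "imrgtae", then "dhmbovz".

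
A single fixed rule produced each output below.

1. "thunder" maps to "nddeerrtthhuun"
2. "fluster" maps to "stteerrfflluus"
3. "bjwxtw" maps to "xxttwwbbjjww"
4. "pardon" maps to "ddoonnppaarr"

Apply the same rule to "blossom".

Each output is the input with this applied: double every character, then swap the front and back halves of the string.
Starting from "blossom": after the first operation, "bblloossssoomm"; after the second, "sssoommbblloos".
(Check on "thunder": → "tthhuunnddeerr" → "nddeerrtthhuun" ✓)

sssoommbblloos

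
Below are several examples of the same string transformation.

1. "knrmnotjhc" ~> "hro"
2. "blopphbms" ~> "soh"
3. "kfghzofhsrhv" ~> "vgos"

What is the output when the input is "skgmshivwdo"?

The pattern: keep one character in every 3, starting at position 3 (positions 3rd, 6th, 9th, ...), then move the last character to the front.
Starting from "skgmshivwdo": after the first operation, "ghw"; after the second, "wgh".

wgh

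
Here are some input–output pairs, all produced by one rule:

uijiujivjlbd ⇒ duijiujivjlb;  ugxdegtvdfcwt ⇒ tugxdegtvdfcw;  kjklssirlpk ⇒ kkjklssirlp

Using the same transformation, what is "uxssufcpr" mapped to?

ruxssufcp

The pattern: move the last character to the front.
"uxssufcpr" → "ruxssufcp".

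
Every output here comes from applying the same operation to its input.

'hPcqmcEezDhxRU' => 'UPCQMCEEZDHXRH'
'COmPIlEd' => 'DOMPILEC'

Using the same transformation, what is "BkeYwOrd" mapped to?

The transformation: swap the first and last characters, then convert every letter to uppercase.
On "BkeYwOrd": the first step gives "dkeYwOrB", and the second then gives "DKEYWORB".

DKEYWORB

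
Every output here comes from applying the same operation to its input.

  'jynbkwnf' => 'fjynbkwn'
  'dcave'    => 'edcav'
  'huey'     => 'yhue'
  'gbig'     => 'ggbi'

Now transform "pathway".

Rule — move the last character to the front.
On "pathway" that produces "ypathwa".

ypathwa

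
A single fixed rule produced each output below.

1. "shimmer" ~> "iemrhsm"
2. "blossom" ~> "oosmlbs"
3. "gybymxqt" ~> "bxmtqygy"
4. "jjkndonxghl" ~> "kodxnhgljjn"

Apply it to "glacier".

In each case the input is transformed by: swap each adjacent pair of characters (1↔2, 3↔4, ...), then move the first 3 characters to the end (rotate left by 3).
Starting from "glacier": after the first operation, "lgcaeir"; after the second, "aeirlgc".

aeirlgc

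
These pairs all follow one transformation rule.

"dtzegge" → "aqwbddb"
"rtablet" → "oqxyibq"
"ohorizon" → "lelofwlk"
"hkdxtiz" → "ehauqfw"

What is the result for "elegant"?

What's happening: shift every letter 3 places backward in the alphabet (wrapping around).
Doing the same to "elegant": "bibdxkq".

bibdxkq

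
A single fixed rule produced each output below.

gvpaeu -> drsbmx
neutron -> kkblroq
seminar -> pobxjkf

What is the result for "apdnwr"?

xomtak

In each case the input is transformed by: shift every letter 3 places backward in the alphabet (wrapping around), then take characters alternately from the front and the back (1st, last, 2nd, 2nd-last, ...).
On "apdnwr": the first step gives "xmakto", and the second then gives "xomtak".
(Check on "seminar": → "pbjfkxo" → "pobxjkf" ✓)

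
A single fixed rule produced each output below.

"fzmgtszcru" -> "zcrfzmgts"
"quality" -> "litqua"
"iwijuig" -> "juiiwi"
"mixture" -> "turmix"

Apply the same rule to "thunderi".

derthun

The rule is to delete the last character, then move the last 3 characters to the front (rotate right by 3).
"thunderi" → "thunder" → "derthun".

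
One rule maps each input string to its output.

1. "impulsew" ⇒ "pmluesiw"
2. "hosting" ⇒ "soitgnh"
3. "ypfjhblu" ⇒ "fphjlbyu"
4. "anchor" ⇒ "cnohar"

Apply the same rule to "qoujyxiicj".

uoyjixciqj

The rule is to move the first character to the end, then swap each adjacent pair of characters (1↔2, 3↔4, ...).
On "qoujyxiicj": the first step gives "oujyxiicjq", and the second then gives "uoyjixciqj".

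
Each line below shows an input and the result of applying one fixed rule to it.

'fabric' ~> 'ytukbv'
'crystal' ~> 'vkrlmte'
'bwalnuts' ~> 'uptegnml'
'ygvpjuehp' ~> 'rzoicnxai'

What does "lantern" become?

The rule is to shift every letter 7 places backward in the alphabet (wrapping around).
Doing the same to "lantern": "etgmxkg".

etgmxkg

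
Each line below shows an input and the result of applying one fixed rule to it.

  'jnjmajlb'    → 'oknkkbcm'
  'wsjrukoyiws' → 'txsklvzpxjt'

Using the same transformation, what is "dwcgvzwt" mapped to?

The pattern: shift every letter 1 place forward in the alphabet (wrapping around), then swap each adjacent pair of characters (1↔2, 3↔4, ...).
So "dwcgvzwt" becomes "xehdawux".

xehdawux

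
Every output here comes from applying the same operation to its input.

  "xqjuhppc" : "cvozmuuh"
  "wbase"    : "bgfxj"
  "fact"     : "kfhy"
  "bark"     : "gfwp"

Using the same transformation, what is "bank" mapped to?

The pattern: shift every letter 5 places forward in the alphabet (wrapping around).
Doing the same to "bank": "gfsp".

gfsp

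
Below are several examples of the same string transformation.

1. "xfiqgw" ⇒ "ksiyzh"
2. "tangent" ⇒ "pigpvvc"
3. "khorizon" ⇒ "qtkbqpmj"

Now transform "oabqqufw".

dsswhyqc

In each case the input is transformed by: shift every letter 2 places forward in the alphabet (wrapping around), then move the first 2 characters to the end (rotate left by 2).
Applying both steps to "oabqqufw": "qcdsswhy", then "dsswhyqc".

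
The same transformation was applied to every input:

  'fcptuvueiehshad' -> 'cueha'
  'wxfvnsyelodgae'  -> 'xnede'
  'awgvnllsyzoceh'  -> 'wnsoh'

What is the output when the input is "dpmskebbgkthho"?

pkbto

The transformation: keep one character in every 3, starting at position 2 (positions 2nd, 5th, 8th, ...).
Applying that to "dpmskebbgkthho" gives "pkbto".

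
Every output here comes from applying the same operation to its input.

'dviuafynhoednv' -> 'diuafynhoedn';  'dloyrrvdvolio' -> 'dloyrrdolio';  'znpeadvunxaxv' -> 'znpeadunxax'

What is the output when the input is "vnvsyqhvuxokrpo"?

nsyqhuxokrpo

What's happening: remove every "v".
On "vnvsyqhvuxokrpo" that produces "nsyqhuxokrpo".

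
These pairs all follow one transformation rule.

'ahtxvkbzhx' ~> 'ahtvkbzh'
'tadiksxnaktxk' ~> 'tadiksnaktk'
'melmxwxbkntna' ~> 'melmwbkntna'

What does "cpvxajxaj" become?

cpvajaj

The rule is to remove every "x".
Doing the same to "cpvxajxaj": "cpvajaj".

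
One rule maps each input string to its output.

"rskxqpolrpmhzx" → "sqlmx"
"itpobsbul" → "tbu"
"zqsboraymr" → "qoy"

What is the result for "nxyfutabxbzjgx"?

Each output is the input with this applied: keep one character in every 3, starting at position 2 (positions 2nd, 5th, 8th, ...).
So "nxyfutabxbzjgx" becomes "xubzx".

xubzx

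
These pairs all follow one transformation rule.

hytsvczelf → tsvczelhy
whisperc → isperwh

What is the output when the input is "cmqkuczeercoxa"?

Rule — delete the last character, then move the first 2 characters to the end (rotate left by 2).
Doing the same to "cmqkuczeercoxa": "qkuczeercoxcm".
(Check on "hytsvczelf": → "hytsvczel" → "tsvczelhy" ✓)

qkuczeercoxcm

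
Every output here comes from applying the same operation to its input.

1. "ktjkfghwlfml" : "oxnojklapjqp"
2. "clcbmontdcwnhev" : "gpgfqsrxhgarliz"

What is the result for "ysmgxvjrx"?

The pattern: shift every letter 4 places forward in the alphabet (wrapping around).
Applying that to "ysmgxvjrx" gives "cwqkbznvb".

cwqkbznvb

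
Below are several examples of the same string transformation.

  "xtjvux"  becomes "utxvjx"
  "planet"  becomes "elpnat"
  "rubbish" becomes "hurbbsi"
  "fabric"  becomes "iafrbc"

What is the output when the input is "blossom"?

mlbsoos

In each case the input is transformed by: swap each adjacent pair of characters (1↔2, 3↔4, ...), then move the last character to the front.
For "blossom", step one produces "lbsoosm"; step two turns that into "mlbsoos".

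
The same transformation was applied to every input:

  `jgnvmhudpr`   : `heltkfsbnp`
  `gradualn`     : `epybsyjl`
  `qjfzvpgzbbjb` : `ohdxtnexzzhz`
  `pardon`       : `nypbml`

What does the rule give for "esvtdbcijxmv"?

cqtrbzaghvkt

The rule is to shift every letter 2 places backward in the alphabet (wrapping around).
So "esvtdbcijxmv" becomes "cqtrbzaghvkt".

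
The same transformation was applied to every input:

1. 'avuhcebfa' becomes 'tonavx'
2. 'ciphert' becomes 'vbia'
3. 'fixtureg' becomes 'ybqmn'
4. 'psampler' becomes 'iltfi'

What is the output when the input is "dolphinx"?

The transformation: delete the last 3 characters, then shift every letter 7 places backward in the alphabet (wrapping around).
For "dolphinx", step one produces "dolph"; step two turns that into "wheia".

wheia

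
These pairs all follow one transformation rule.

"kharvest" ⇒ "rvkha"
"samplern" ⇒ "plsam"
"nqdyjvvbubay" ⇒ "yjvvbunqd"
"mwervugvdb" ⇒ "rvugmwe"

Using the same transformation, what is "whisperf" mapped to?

Each output is the input with this applied: delete the last 3 characters, then move the first 3 characters to the end (rotate left by 3).
Starting from "whisperf": after the first operation, "whisp"; after the second, "spwhi".
(Check on "samplern": → "sampl" → "plsam" ✓)

spwhi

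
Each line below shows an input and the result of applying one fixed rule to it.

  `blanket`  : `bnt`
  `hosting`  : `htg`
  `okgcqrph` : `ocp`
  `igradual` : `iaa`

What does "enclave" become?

Looking at the pairs, the operation is to keep one character in every 3, starting at position 1 (positions 1st, 4th, 7th, ...).
Applying that to "enclave" gives "ele".

ele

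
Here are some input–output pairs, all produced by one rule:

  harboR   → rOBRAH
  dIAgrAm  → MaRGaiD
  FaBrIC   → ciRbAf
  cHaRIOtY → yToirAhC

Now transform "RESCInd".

Rule — flip the case of every letter, then reverse the string.
On "RESCInd": the first step gives "resciND", and the second then gives "DNicser".
(Check on "cHaRIOtY": → "ChArioTy" → "yToirAhC" ✓)

DNicser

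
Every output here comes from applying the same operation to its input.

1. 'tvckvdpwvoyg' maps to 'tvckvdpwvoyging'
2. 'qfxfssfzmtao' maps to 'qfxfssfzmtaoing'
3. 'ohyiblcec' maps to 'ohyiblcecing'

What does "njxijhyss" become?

njxijhyssing

The pattern: append "ing".
Doing the same to "njxijhyss": "njxijhyssing".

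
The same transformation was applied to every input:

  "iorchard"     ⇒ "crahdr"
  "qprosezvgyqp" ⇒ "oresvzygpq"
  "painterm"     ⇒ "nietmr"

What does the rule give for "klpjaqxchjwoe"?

jpqacxjhowe

In each case the input is transformed by: swap each adjacent pair of characters (1↔2, 3↔4, ...), then delete the first 2 characters.
For "klpjaqxchjwoe", step one produces "lkjpqacxjhowe"; step two turns that into "jpqacxjhowe".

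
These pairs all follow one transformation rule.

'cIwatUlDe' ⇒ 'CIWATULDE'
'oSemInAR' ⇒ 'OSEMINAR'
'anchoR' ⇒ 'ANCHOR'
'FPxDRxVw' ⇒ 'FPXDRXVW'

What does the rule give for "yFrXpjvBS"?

Each output is the input with this applied: convert every letter to uppercase.
"yFrXpjvBS" → "YFRXPJVBS".

YFRXPJVBS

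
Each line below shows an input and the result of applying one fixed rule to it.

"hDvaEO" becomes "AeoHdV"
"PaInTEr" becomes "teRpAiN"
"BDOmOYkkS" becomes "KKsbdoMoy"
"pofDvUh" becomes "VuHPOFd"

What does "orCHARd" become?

arDORch

Each output is the input with this applied: flip the case of every letter, then move the last 3 characters to the front (rotate right by 3).
For "orCHARd", step one produces "ORcharD"; step two turns that into "arDORch".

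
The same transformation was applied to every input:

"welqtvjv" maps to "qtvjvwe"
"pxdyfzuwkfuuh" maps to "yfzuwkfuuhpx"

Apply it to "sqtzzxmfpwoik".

zzxmfpwoiksq

In each case the input is transformed by: move the first 2 characters to the end (rotate left by 2), then delete the first character.
"sqtzzxmfpwoik" → "tzzxmfpwoiksq" → "zzxmfpwoiksq".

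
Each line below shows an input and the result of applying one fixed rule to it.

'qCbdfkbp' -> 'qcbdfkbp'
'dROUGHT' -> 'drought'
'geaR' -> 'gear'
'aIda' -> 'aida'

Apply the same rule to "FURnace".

The pattern: convert every letter to lowercase.
For "FURnace" the result is "furnace".

furnace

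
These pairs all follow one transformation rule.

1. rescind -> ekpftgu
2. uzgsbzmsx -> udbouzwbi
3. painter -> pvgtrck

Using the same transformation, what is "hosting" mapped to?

Rule — move the first 3 characters to the end (rotate left by 3), then shift every letter 2 places forward in the alphabet (wrapping around).
For "hosting", step one produces "tinghos"; step two turns that into "vkpijqu".

vkpijqu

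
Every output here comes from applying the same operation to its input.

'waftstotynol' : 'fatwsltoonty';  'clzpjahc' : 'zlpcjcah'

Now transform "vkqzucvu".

qkzvuucv

Looking at the pairs, the operation is to move the first 2 characters to the end (rotate left by 2), then take characters alternately from the front and the back (1st, last, 2nd, 2nd-last, ...).
Doing the same to "vkqzucvu": "qkzvuucv".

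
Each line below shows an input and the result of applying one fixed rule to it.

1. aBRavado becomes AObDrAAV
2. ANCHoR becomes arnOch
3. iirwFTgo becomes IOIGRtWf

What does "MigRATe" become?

What's happening: take characters alternately from the front and the back (1st, last, 2nd, 2nd-last, ...), then flip the case of every letter.
Starting from "MigRATe": after the first operation, "MeiTgAR"; after the second, "mEItGar".

mEItGar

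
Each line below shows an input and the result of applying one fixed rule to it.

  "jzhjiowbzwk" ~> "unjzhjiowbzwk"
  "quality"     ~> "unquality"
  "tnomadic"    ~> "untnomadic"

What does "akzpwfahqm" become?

The pattern: prepend "un".
Applying that to "akzpwfahqm" gives "unakzpwfahqm".

unakzpwfahqm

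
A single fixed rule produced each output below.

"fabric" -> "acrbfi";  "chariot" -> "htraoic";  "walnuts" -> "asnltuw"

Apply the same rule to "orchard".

rdhcrao

Rule — swap the first and last characters, then swap each adjacent pair of characters (1↔2, 3↔4, ...).
Doing the same to "orchard": "rdhcrao".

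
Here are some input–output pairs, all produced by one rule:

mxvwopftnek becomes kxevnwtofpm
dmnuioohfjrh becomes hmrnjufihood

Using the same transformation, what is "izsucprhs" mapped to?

Rule — take characters alternately from the front and the back (1st, last, 2nd, 2nd-last, ...), then move the first character to the end.
"izsucprhs" → "iszhsrupc" → "szhsrupci".

szhsrupci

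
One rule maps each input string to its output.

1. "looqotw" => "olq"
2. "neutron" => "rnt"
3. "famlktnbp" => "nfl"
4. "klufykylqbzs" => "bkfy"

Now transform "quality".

Rule — move the last 3 characters to the front (rotate right by 3), then keep one character in every 3, starting at position 1 (positions 1st, 4th, 7th, ...).
"quality" → "ityqual" → "iql".

iql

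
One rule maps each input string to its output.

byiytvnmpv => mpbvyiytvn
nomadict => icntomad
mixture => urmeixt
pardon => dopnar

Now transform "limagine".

The pattern: swap the first and last characters, then move the last 3 characters to the front (rotate right by 3).
"limagine" → "inleimag".

inleimag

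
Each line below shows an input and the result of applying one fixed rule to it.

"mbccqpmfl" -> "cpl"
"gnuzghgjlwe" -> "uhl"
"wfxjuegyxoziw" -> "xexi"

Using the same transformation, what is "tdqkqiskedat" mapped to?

qiet

What's happening: keep one character in every 3, starting at position 3 (positions 3rd, 6th, 9th, ...).
So "tdqkqiskedat" becomes "qiet".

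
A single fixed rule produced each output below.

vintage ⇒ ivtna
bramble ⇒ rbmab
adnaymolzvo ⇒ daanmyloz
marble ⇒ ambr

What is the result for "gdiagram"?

dgairg

The pattern: delete the last 2 characters, then swap each adjacent pair of characters (1↔2, 3↔4, ...).
For "gdiagram", step one produces "gdiagr"; step two turns that into "dgairg".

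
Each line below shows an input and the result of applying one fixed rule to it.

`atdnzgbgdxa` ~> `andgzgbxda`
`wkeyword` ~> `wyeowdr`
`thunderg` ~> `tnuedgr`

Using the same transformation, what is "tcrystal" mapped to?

tyrtsla

Looking at the pairs, the operation is to swap each adjacent pair of characters (1↔2, 3↔4, ...), then delete the first character.
For "tcrystal", step one produces "ctyrtsla"; step two turns that into "tyrtsla".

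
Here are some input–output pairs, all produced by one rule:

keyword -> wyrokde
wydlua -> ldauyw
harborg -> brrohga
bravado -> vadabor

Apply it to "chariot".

Rule — move the first 2 characters to the end (rotate left by 2), then swap each adjacent pair of characters (1↔2, 3↔4, ...).
Applying both steps to "chariot": "ariotch", then "raoicth".
(Check on "bravado": → "avadobr" → "vadabor" ✓)

raoicth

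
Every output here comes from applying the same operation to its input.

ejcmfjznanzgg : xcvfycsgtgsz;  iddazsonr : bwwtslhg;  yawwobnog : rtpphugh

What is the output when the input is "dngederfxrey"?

Each output is the input with this applied: shift every letter 7 places backward in the alphabet (wrapping around), then delete the last character.
On "dngederfxrey": the first step gives "wgzxwxkyqkxr", and the second then gives "wgzxwxkyqkx".
(Check on "iddazsonr": → "bwwtslhgk" → "bwwtslhg" ✓)

wgzxwxkyqkx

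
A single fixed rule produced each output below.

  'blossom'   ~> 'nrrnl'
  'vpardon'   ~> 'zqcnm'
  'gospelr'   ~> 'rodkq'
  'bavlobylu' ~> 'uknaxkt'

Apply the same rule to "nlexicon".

What's happening: delete the first 2 characters, then shift every letter 1 place backward in the alphabet (wrapping around).
Starting from "nlexicon": after the first operation, "exicon"; after the second, "dwhbnm".
(Check on "vpardon": → "ardon" → "zqcnm" ✓)

dwhbnm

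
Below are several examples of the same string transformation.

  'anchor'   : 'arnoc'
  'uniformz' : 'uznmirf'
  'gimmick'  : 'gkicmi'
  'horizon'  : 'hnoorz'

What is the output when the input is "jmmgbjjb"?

Looking at the pairs, the operation is to take characters alternately from the front and the back (1st, last, 2nd, 2nd-last, ...), then delete the last character.
"jmmgbjjb" → "jbmjmjg".
(Check on "gimmick": → "gkicmim" → "gkicmi" ✓)

jbmjmjg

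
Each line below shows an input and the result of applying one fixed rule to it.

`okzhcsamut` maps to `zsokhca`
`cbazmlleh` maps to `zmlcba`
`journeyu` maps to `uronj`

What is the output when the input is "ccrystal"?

What's happening: delete the last 3 characters, then sort the characters into reverse alphabetical order.
Starting from "ccrystal": after the first operation, "ccrys"; after the second, "ysrcc".

ysrcc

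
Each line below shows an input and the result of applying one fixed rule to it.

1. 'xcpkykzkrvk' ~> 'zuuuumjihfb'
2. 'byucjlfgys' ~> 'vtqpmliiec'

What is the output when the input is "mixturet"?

The transformation: shift every letter 10 places forward in the alphabet (wrapping around), then sort the characters into reverse alphabetical order.
"mixturet" → "wsoheddb".

wsoheddb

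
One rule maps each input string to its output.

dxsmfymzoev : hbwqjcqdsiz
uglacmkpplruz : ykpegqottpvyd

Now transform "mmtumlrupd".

qqxyqpvyth

Looking at the pairs, the operation is to shift every letter 4 places forward in the alphabet (wrapping around).
Doing the same to "mmtumlrupd": "qqxyqpvyth".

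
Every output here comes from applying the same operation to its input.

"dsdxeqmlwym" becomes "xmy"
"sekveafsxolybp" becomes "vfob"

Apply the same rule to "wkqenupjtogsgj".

epog

The pattern: delete the first 3 characters, then keep one character in every 3, starting at position 1 (positions 1st, 4th, 7th, ...).
"wkqenupjtogsgj" → "enupjtogsgj" → "epog".
(Check on "sekveafsxolybp": → "veafsxolybp" → "vfob" ✓)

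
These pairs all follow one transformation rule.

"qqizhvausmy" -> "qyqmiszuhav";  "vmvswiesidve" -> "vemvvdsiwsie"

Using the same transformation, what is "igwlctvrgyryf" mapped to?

ifgywrlycgtrv

Each output is the input with this applied: take characters alternately from the front and the back (1st, last, 2nd, 2nd-last, ...).
For "igwlctvrgyryf" the result is "ifgywrlycgtrv".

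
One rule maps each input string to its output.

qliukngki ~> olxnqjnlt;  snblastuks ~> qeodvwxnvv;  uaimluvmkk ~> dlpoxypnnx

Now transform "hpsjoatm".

svmrdwpk

The pattern: move the first character to the end, then shift every letter 3 places forward in the alphabet (wrapping around).
Doing the same to "hpsjoatm": "svmrdwpk".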